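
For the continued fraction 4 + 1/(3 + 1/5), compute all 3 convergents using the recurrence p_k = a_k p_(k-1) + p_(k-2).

4/1, 13/3, 69/16

Using the convergent recurrence p_i = a_i*p_{i-1} + p_{i-2}, q_i = a_i*q_{i-1} + q_{i-2} with p_{-2}=0, p_{-1}=1, q_{-2}=1, q_{-1}=0:
  i=0: a_0=4, p_0 = 4*1 + 0 = 4, q_0 = 4*0 + 1 = 1.
  i=1: a_1=3, p_1 = 3*4 + 1 = 13, q_1 = 3*1 + 0 = 3.
  i=2: a_2=5, p_2 = 5*13 + 4 = 69, q_2 = 5*3 + 1 = 16.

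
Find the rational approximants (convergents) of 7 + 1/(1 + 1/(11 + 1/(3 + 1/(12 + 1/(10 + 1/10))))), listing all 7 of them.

7/1, 8/1, 95/12, 293/37, 3611/456, 36403/4597, 367641/46426

Using the convergent recurrence p_i = a_i*p_{i-1} + p_{i-2}, q_i = a_i*q_{i-1} + q_{i-2} with p_{-2}=0, p_{-1}=1, q_{-2}=1, q_{-1}=0:
  i=0: a_0=7, p_0 = 7*1 + 0 = 7, q_0 = 7*0 + 1 = 1.
  i=1: a_1=1, p_1 = 1*7 + 1 = 8, q_1 = 1*1 + 0 = 1.
  i=2: a_2=11, p_2 = 11*8 + 7 = 95, q_2 = 11*1 + 1 = 12.
  i=3: a_3=3, p_3 = 3*95 + 8 = 293, q_3 = 3*12 + 1 = 37.
  i=4: a_4=12, p_4 = 12*293 + 95 = 3611, q_4 = 12*37 + 12 = 456.
  i=5: a_5=10, p_5 = 10*3611 + 293 = 36403, q_5 = 10*456 + 37 = 4597.
  i=6: a_6=10, p_6 = 10*36403 + 3611 = 367641, q_6 = 10*4597 + 456 = 46426.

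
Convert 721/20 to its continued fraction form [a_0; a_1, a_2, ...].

[36; 20]

Run the Euclidean algorithm on 721 and 20; the successive quotients are the partial quotients a_0, a_1, ... (each step inverts the fractional part left over by the previous one):
  721 = 36*20 + 1, so a_0 = 36.
  20 = 20*1 + 0, so a_1 = 20.
The remainder reaches 0 after 2 divisions, so the expansion has 2 partial quotients, read off in order.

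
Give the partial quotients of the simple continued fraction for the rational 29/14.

Run the Euclidean algorithm on 29 and 14; the successive quotients are the partial quotients a_0, a_1, ... (each step inverts the fractional part left over by the previous one):
  29 = 2*14 + 1, so a_0 = 2.
  14 = 14*1 + 0, so a_1 = 14.
The remainder reaches 0 after 2 divisions, so the expansion has 2 partial quotients, read off in order.

[2; 14]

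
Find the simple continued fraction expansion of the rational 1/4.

[0; 4]

Run the Euclidean algorithm on 1 and 4; the successive quotients are the partial quotients a_0, a_1, ... (each step inverts the fractional part left over by the previous one):
  1 = 0*4 + 1, so a_0 = 0.
  4 = 4*1 + 0, so a_1 = 4.
The remainder reaches 0 after 2 divisions, so the expansion has 2 partial quotients, read off in order.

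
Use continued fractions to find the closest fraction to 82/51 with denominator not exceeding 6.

8/5

Expand x = 82/51 as a continued fraction with the Euclidean algorithm:
  82 = 1*51 + 31, so a_0 = 1.
  51 = 1*31 + 20, so a_1 = 1.
  31 = 1*20 + 11, so a_2 = 1.
  20 = 1*11 + 9, so a_3 = 1.
  11 = 1*9 + 2, so a_4 = 1.
  9 = 4*2 + 1, so a_5 = 4.
  2 = 2*1 + 0, so a_6 = 2.
so x = [1; 1, 1, 1, 1, 4, 2].
Convergents (p_i = a_i*p_{i-1} + p_{i-2}, q_i = a_i*q_{i-1} + q_{i-2} with p_{-2}=0, p_{-1}=1, q_{-2}=1, q_{-1}=0), until the denominator exceeds 6:
  i=0: a_0=1, p_0 = 1*1 + 0 = 1, q_0 = 1*0 + 1 = 1.
  i=1: a_1=1, p_1 = 1*1 + 1 = 2, q_1 = 1*1 + 0 = 1.
  i=2: a_2=1, p_2 = 1*2 + 1 = 3, q_2 = 1*1 + 1 = 2.
  i=3: a_3=1, p_3 = 1*3 + 2 = 5, q_3 = 1*2 + 1 = 3.
  i=4: a_4=1, p_4 = 1*5 + 3 = 8, q_4 = 1*3 + 2 = 5.
  i=5: a_5=4, p_5 = 4*8 + 5 = 37, q_5 = 4*5 + 3 = 23.
q_5 = 23 > 6, so the last convergent with denominator <= 6 is p_4/q_4 = 8/5.
The closest fraction with denominator <= 6 is either p_4/q_4 or the intermediate fraction (k*p_4 + p_3)/(k*q_4 + q_3) with the largest k >= 1 whose denominator stays <= 6; these approach x as k grows, and every other convergent or intermediate fraction in range is farther away.
Largest k: floor((6 - q_3)/q_4) = floor((6 - 3)/5) = 0.
Since k = 0, no intermediate fraction beyond p_4/q_4 has denominator <= 6, so the convergent 8/5 is the closest (its error is |82*5 - 8*51|/(51*5) = 2/255).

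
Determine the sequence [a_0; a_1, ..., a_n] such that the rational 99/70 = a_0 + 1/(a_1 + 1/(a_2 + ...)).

[1; 2, 2, 2, 2, 2]

Run the Euclidean algorithm on 99 and 70; the successive quotients are the partial quotients a_0, a_1, ... (each step inverts the fractional part left over by the previous one):
  99 = 1*70 + 29, so a_0 = 1.
  70 = 2*29 + 12, so a_1 = 2.
  29 = 2*12 + 5, so a_2 = 2.
  12 = 2*5 + 2, so a_3 = 2.
  5 = 2*2 + 1, so a_4 = 2.
  2 = 2*1 + 0, so a_5 = 2.
The remainder reaches 0 after 6 divisions, so the expansion has 6 partial quotients, read off in order.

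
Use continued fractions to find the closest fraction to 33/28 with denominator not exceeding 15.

13/11

Expand x = 33/28 as a continued fraction with the Euclidean algorithm:
  33 = 1*28 + 5, so a_0 = 1.
  28 = 5*5 + 3, so a_1 = 5.
  5 = 1*3 + 2, so a_2 = 1.
  3 = 1*2 + 1, so a_3 = 1.
  2 = 2*1 + 0, so a_4 = 2.
so x = [1; 5, 1, 1, 2].
Convergents (p_i = a_i*p_{i-1} + p_{i-2}, q_i = a_i*q_{i-1} + q_{i-2} with p_{-2}=0, p_{-1}=1, q_{-2}=1, q_{-1}=0), until the denominator exceeds 15:
  i=0: a_0=1, p_0 = 1*1 + 0 = 1, q_0 = 1*0 + 1 = 1.
  i=1: a_1=5, p_1 = 5*1 + 1 = 6, q_1 = 5*1 + 0 = 5.
  i=2: a_2=1, p_2 = 1*6 + 1 = 7, q_2 = 1*5 + 1 = 6.
  i=3: a_3=1, p_3 = 1*7 + 6 = 13, q_3 = 1*6 + 5 = 11.
  i=4: a_4=2, p_4 = 2*13 + 7 = 33, q_4 = 2*11 + 6 = 28.
q_4 = 28 > 15, so the last convergent with denominator <= 15 is p_3/q_3 = 13/11.
The closest fraction with denominator <= 15 is either p_3/q_3 or the intermediate fraction (k*p_3 + p_2)/(k*q_3 + q_2) with the largest k >= 1 whose denominator stays <= 15; these approach x as k grows, and every other convergent or intermediate fraction in range is farther away.
Largest k: floor((15 - q_2)/q_3) = floor((15 - 6)/11) = 0.
Since k = 0, no intermediate fraction beyond p_3/q_3 has denominator <= 15, so the convergent 13/11 is the closest (its error is |33*11 - 13*28|/(28*11) = 1/308).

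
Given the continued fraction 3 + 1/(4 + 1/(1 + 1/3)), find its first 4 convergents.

3/1, 13/4, 16/5, 61/19

Using the convergent recurrence p_i = a_i*p_{i-1} + p_{i-2}, q_i = a_i*q_{i-1} + q_{i-2} with p_{-2}=0, p_{-1}=1, q_{-2}=1, q_{-1}=0:
  i=0: a_0=3, p_0 = 3*1 + 0 = 3, q_0 = 3*0 + 1 = 1.
  i=1: a_1=4, p_1 = 4*3 + 1 = 13, q_1 = 4*1 + 0 = 4.
  i=2: a_2=1, p_2 = 1*13 + 3 = 16, q_2 = 1*4 + 1 = 5.
  i=3: a_3=3, p_3 = 3*16 + 13 = 61, q_3 = 3*5 + 4 = 19.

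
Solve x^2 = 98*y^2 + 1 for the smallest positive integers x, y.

First expand sqrt(98) as a continued fraction. With x_i = (sqrt(98) + m_i)/d_i and (m_0, d_0) = (0, 1): a_0 = floor(sqrt(98)) = 9, since 9^2 = 81 <= 98 < 100 = 10^2.
Iterate m_{i+1} = d_i*a_i - m_i, d_{i+1} = (98 - m_{i+1}^2)/d_i, a_{i+1} = floor((a_0 + m_{i+1})/d_{i+1}):
  m_1 = 1*9 - 0 = 9, d_1 = (98 - 9^2)/1 = 17/1 = 17, a_1 = floor((9 + 9)/17) = 1.
  m_2 = 17*1 - 9 = 8, d_2 = (98 - 8^2)/17 = 34/17 = 2, a_2 = floor((9 + 8)/2) = 8.
  m_3 = 2*8 - 8 = 8, d_3 = (98 - 8^2)/2 = 34/2 = 17, a_3 = floor((9 + 8)/17) = 1.
  m_4 = 17*1 - 8 = 9, d_4 = (98 - 9^2)/17 = 17/17 = 1, a_4 = floor((9 + 9)/1) = 18.
  m_5 = 1*18 - 9 = 9, d_5 = (98 - 9^2)/1 = 17/1 = 17: (m_5, d_5) = (m_1, d_1) = (9, 17), so from here the quotients repeat a_1, ..., a_4; the period length is 4.
So sqrt(98) = [9; (1, 8, 1, 18)] with period length k = 4.
k is even, so the fundamental solution of x^2 - 98y^2 = 1 is (p_{k-1}, q_{k-1}) = (p_3, q_3); compute convergents through index 3.
Convergents (p_i = a_i*p_{i-1} + p_{i-2}, q_i = a_i*q_{i-1} + q_{i-2} with p_{-2}=0, p_{-1}=1, q_{-2}=1, q_{-1}=0):
  i=0: a_0=9, p_0 = 9*1 + 0 = 9, q_0 = 9*0 + 1 = 1.
  i=1: a_1=1, p_1 = 1*9 + 1 = 10, q_1 = 1*1 + 0 = 1.
  i=2: a_2=8, p_2 = 8*10 + 9 = 89, q_2 = 8*1 + 1 = 9.
  i=3: a_3=1, p_3 = 1*89 + 10 = 99, q_3 = 1*9 + 1 = 10.
Check: 99^2 - 98*10^2 = 9801 - 9800 = 1, so (x, y) = (99, 10) solves the equation, and by the theorem it is the least positive solution.

(x, y) = (99, 10)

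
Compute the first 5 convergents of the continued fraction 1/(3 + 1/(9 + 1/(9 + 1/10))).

0/1, 1/3, 9/28, 82/255, 829/2578

Using the convergent recurrence p_i = a_i*p_{i-1} + p_{i-2}, q_i = a_i*q_{i-1} + q_{i-2} with p_{-2}=0, p_{-1}=1, q_{-2}=1, q_{-1}=0:
  i=0: a_0=0, p_0 = 0*1 + 0 = 0, q_0 = 0*0 + 1 = 1.
  i=1: a_1=3, p_1 = 3*0 + 1 = 1, q_1 = 3*1 + 0 = 3.
  i=2: a_2=9, p_2 = 9*1 + 0 = 9, q_2 = 9*3 + 1 = 28.
  i=3: a_3=9, p_3 = 9*9 + 1 = 82, q_3 = 9*28 + 3 = 255.
  i=4: a_4=10, p_4 = 10*82 + 9 = 829, q_4 = 10*255 + 28 = 2578.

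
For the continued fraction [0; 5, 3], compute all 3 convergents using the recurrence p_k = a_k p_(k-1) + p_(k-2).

0/1, 1/5, 3/16

Using the convergent recurrence p_i = a_i*p_{i-1} + p_{i-2}, q_i = a_i*q_{i-1} + q_{i-2} with p_{-2}=0, p_{-1}=1, q_{-2}=1, q_{-1}=0:
  i=0: a_0=0, p_0 = 0*1 + 0 = 0, q_0 = 0*0 + 1 = 1.
  i=1: a_1=5, p_1 = 5*0 + 1 = 1, q_1 = 5*1 + 0 = 5.
  i=2: a_2=3, p_2 = 3*1 + 0 = 3, q_2 = 3*5 + 1 = 16.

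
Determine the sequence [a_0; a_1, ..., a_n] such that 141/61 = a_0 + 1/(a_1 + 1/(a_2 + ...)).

[2; 3, 4, 1, 3]

Run the Euclidean algorithm on 141 and 61; the successive quotients are the partial quotients a_0, a_1, ... (each step inverts the fractional part left over by the previous one):
  141 = 2*61 + 19, so a_0 = 2.
  61 = 3*19 + 4, so a_1 = 3.
  19 = 4*4 + 3, so a_2 = 4.
  4 = 1*3 + 1, so a_3 = 1.
  3 = 3*1 + 0, so a_4 = 3.
The remainder reaches 0 after 5 divisions, so the expansion has 5 partial quotients, read off in order.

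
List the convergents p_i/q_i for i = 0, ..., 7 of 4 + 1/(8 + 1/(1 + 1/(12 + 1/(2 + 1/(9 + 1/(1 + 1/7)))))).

Using the convergent recurrence p_i = a_i*p_{i-1} + p_{i-2}, q_i = a_i*q_{i-1} + q_{i-2} with p_{-2}=0, p_{-1}=1, q_{-2}=1, q_{-1}=0:
  i=0: a_0=4, p_0 = 4*1 + 0 = 4, q_0 = 4*0 + 1 = 1.
  i=1: a_1=8, p_1 = 8*4 + 1 = 33, q_1 = 8*1 + 0 = 8.
  i=2: a_2=1, p_2 = 1*33 + 4 = 37, q_2 = 1*8 + 1 = 9.
  i=3: a_3=12, p_3 = 12*37 + 33 = 477, q_3 = 12*9 + 8 = 116.
  i=4: a_4=2, p_4 = 2*477 + 37 = 991, q_4 = 2*116 + 9 = 241.
  i=5: a_5=9, p_5 = 9*991 + 477 = 9396, q_5 = 9*241 + 116 = 2285.
  i=6: a_6=1, p_6 = 1*9396 + 991 = 10387, q_6 = 1*2285 + 241 = 2526.
  i=7: a_7=7, p_7 = 7*10387 + 9396 = 82105, q_7 = 7*2526 + 2285 = 19967.

4/1, 33/8, 37/9, 477/116, 991/241, 9396/2285, 10387/2526, 82105/19967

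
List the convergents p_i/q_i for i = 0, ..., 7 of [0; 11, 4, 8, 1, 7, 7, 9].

0/1, 1/11, 4/45, 33/371, 37/416, 292/3283, 2081/23397, 19021/213856

Using the convergent recurrence p_i = a_i*p_{i-1} + p_{i-2}, q_i = a_i*q_{i-1} + q_{i-2} with p_{-2}=0, p_{-1}=1, q_{-2}=1, q_{-1}=0:
  i=0: a_0=0, p_0 = 0*1 + 0 = 0, q_0 = 0*0 + 1 = 1.
  i=1: a_1=11, p_1 = 11*0 + 1 = 1, q_1 = 11*1 + 0 = 11.
  i=2: a_2=4, p_2 = 4*1 + 0 = 4, q_2 = 4*11 + 1 = 45.
  i=3: a_3=8, p_3 = 8*4 + 1 = 33, q_3 = 8*45 + 11 = 371.
  i=4: a_4=1, p_4 = 1*33 + 4 = 37, q_4 = 1*371 + 45 = 416.
  i=5: a_5=7, p_5 = 7*37 + 33 = 292, q_5 = 7*416 + 371 = 3283.
  i=6: a_6=7, p_6 = 7*292 + 37 = 2081, q_6 = 7*3283 + 416 = 23397.
  i=7: a_7=9, p_7 = 9*2081 + 292 = 19021, q_7 = 9*23397 + 3283 = 213856.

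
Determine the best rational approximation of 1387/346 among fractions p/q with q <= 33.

Expand x = 1387/346 as a continued fraction with the Euclidean algorithm:
  1387 = 4*346 + 3, so a_0 = 4.
  346 = 115*3 + 1, so a_1 = 115.
  3 = 3*1 + 0, so a_2 = 3.
so x = [4; 115, 3].
Convergents (p_i = a_i*p_{i-1} + p_{i-2}, q_i = a_i*q_{i-1} + q_{i-2} with p_{-2}=0, p_{-1}=1, q_{-2}=1, q_{-1}=0), until the denominator exceeds 33:
  i=0: a_0=4, p_0 = 4*1 + 0 = 4, q_0 = 4*0 + 1 = 1.
  i=1: a_1=115, p_1 = 115*4 + 1 = 461, q_1 = 115*1 + 0 = 115.
q_1 = 115 > 33, so the last convergent with denominator <= 33 is p_0/q_0 = 4/1.
The closest fraction with denominator <= 33 is either p_0/q_0 or the intermediate fraction (k*p_0 + p_{-1})/(k*q_0 + q_{-1}) with the largest k >= 1 whose denominator stays <= 33; these approach x as k grows, and every other convergent or intermediate fraction in range is farther away.
Largest k: floor((33 - q_{-1})/q_0) = floor((33 - 0)/1) = 33 (using the seeds p_{-1} = 1, q_{-1} = 0).
That gives (33*4 + 1)/(33*1 + 0) = 133/33.
Compare the errors: |x - 4/1| = |1387*1 - 4*346|/(346*1) = 3/346, and |x - 133/33| = |1387*33 - 133*346|/(346*33) = 247/11418.
Cross-multiplying, 3*11418 = 34254 < 85462 = 247*346, so 3/346 is smaller: the convergent 4/1 is closer to x than 133/33.

4/1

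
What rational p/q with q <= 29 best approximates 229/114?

2/1

Expand x = 229/114 as a continued fraction with the Euclidean algorithm:
  229 = 2*114 + 1, so a_0 = 2.
  114 = 114*1 + 0, so a_1 = 114.
so x = [2; 114].
Convergents (p_i = a_i*p_{i-1} + p_{i-2}, q_i = a_i*q_{i-1} + q_{i-2} with p_{-2}=0, p_{-1}=1, q_{-2}=1, q_{-1}=0), until the denominator exceeds 29:
  i=0: a_0=2, p_0 = 2*1 + 0 = 2, q_0 = 2*0 + 1 = 1.
  i=1: a_1=114, p_1 = 114*2 + 1 = 229, q_1 = 114*1 + 0 = 114.
q_1 = 114 > 29, so the last convergent with denominator <= 29 is p_0/q_0 = 2/1.
The closest fraction with denominator <= 29 is either p_0/q_0 or the intermediate fraction (k*p_0 + p_{-1})/(k*q_0 + q_{-1}) with the largest k >= 1 whose denominator stays <= 29; these approach x as k grows, and every other convergent or intermediate fraction in range is farther away.
Largest k: floor((29 - q_{-1})/q_0) = floor((29 - 0)/1) = 29 (using the seeds p_{-1} = 1, q_{-1} = 0).
That gives (29*2 + 1)/(29*1 + 0) = 59/29.
Compare the errors: |x - 2/1| = |229*1 - 2*114|/(114*1) = 1/114, and |x - 59/29| = |229*29 - 59*114|/(114*29) = 85/3306.
Cross-multiplying, 1*3306 = 3306 < 9690 = 85*114, so 1/114 is smaller: the convergent 2/1 is closer to x than 59/29.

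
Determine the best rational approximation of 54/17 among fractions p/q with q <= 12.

Expand x = 54/17 as a continued fraction with the Euclidean algorithm:
  54 = 3*17 + 3, so a_0 = 3.
  17 = 5*3 + 2, so a_1 = 5.
  3 = 1*2 + 1, so a_2 = 1.
  2 = 2*1 + 0, so a_3 = 2.
so x = [3; 5, 1, 2].
Convergents (p_i = a_i*p_{i-1} + p_{i-2}, q_i = a_i*q_{i-1} + q_{i-2} with p_{-2}=0, p_{-1}=1, q_{-2}=1, q_{-1}=0), until the denominator exceeds 12:
  i=0: a_0=3, p_0 = 3*1 + 0 = 3, q_0 = 3*0 + 1 = 1.
  i=1: a_1=5, p_1 = 5*3 + 1 = 16, q_1 = 5*1 + 0 = 5.
  i=2: a_2=1, p_2 = 1*16 + 3 = 19, q_2 = 1*5 + 1 = 6.
  i=3: a_3=2, p_3 = 2*19 + 16 = 54, q_3 = 2*6 + 5 = 17.
q_3 = 17 > 12, so the last convergent with denominator <= 12 is p_2/q_2 = 19/6.
The closest fraction with denominator <= 12 is either p_2/q_2 or the intermediate fraction (k*p_2 + p_1)/(k*q_2 + q_1) with the largest k >= 1 whose denominator stays <= 12; these approach x as k grows, and every other convergent or intermediate fraction in range is farther away.
Largest k: floor((12 - q_1)/q_2) = floor((12 - 5)/6) = 1.
That gives (1*19 + 16)/(1*6 + 5) = 35/11.
Compare the errors: |x - 19/6| = |54*6 - 19*17|/(17*6) = 1/102, and |x - 35/11| = |54*11 - 35*17|/(17*11) = 1/187.
Cross-multiplying, 1*102 = 102 < 187 = 1*187, so 1/187 is smaller: the intermediate fraction 35/11 is closer to x than 19/6.

35/11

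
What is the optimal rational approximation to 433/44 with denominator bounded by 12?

59/6

Expand x = 433/44 as a continued fraction with the Euclidean algorithm:
  433 = 9*44 + 37, so a_0 = 9.
  44 = 1*37 + 7, so a_1 = 1.
  37 = 5*7 + 2, so a_2 = 5.
  7 = 3*2 + 1, so a_3 = 3.
  2 = 2*1 + 0, so a_4 = 2.
so x = [9; 1, 5, 3, 2].
Convergents (p_i = a_i*p_{i-1} + p_{i-2}, q_i = a_i*q_{i-1} + q_{i-2} with p_{-2}=0, p_{-1}=1, q_{-2}=1, q_{-1}=0), until the denominator exceeds 12:
  i=0: a_0=9, p_0 = 9*1 + 0 = 9, q_0 = 9*0 + 1 = 1.
  i=1: a_1=1, p_1 = 1*9 + 1 = 10, q_1 = 1*1 + 0 = 1.
  i=2: a_2=5, p_2 = 5*10 + 9 = 59, q_2 = 5*1 + 1 = 6.
  i=3: a_3=3, p_3 = 3*59 + 10 = 187, q_3 = 3*6 + 1 = 19.
q_3 = 19 > 12, so the last convergent with denominator <= 12 is p_2/q_2 = 59/6.
The closest fraction with denominator <= 12 is either p_2/q_2 or the intermediate fraction (k*p_2 + p_1)/(k*q_2 + q_1) with the largest k >= 1 whose denominator stays <= 12; these approach x as k grows, and every other convergent or intermediate fraction in range is farther away.
Largest k: floor((12 - q_1)/q_2) = floor((12 - 1)/6) = 1.
That gives (1*59 + 10)/(1*6 + 1) = 69/7.
Compare the errors: |x - 59/6| = |433*6 - 59*44|/(44*6) = 2/264, and |x - 69/7| = |433*7 - 69*44|/(44*7) = 5/308.
Cross-multiplying, 2*308 = 616 < 1320 = 5*264, so 2/264 is smaller: the convergent 59/6 is closer to x than 69/7.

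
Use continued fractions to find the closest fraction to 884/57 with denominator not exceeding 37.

574/37

Expand x = 884/57 as a continued fraction with the Euclidean algorithm:
  884 = 15*57 + 29, so a_0 = 15.
  57 = 1*29 + 28, so a_1 = 1.
  29 = 1*28 + 1, so a_2 = 1.
  28 = 28*1 + 0, so a_3 = 28.
so x = [15; 1, 1, 28].
Convergents (p_i = a_i*p_{i-1} + p_{i-2}, q_i = a_i*q_{i-1} + q_{i-2} with p_{-2}=0, p_{-1}=1, q_{-2}=1, q_{-1}=0), until the denominator exceeds 37:
  i=0: a_0=15, p_0 = 15*1 + 0 = 15, q_0 = 15*0 + 1 = 1.
  i=1: a_1=1, p_1 = 1*15 + 1 = 16, q_1 = 1*1 + 0 = 1.
  i=2: a_2=1, p_2 = 1*16 + 15 = 31, q_2 = 1*1 + 1 = 2.
  i=3: a_3=28, p_3 = 28*31 + 16 = 884, q_3 = 28*2 + 1 = 57.
q_3 = 57 > 37, so the last convergent with denominator <= 37 is p_2/q_2 = 31/2.
The closest fraction with denominator <= 37 is either p_2/q_2 or the intermediate fraction (k*p_2 + p_1)/(k*q_2 + q_1) with the largest k >= 1 whose denominator stays <= 37; these approach x as k grows, and every other convergent or intermediate fraction in range is farther away.
Largest k: floor((37 - q_1)/q_2) = floor((37 - 1)/2) = 18.
That gives (18*31 + 16)/(18*2 + 1) = 574/37.
Compare the errors: |x - 31/2| = |884*2 - 31*57|/(57*2) = 1/114, and |x - 574/37| = |884*37 - 574*57|/(57*37) = 10/2109.
Cross-multiplying, 10*114 = 1140 < 2109 = 1*2109, so 10/2109 is smaller: the intermediate fraction 574/37 is closer to x than 31/2.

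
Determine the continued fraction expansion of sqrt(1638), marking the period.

Write x_i = (sqrt(1638) + m_i)/d_i with (m_0, d_0) = (0, 1). a_0 = floor(sqrt(1638)) = 40, since 40^2 = 1600 <= 1638 < 1681 = 41^2.
Iterate m_{i+1} = d_i*a_i - m_i, d_{i+1} = (1638 - m_{i+1}^2)/d_i, a_{i+1} = floor((a_0 + m_{i+1})/d_{i+1}):
  m_1 = 1*40 - 0 = 40, d_1 = (1638 - 40^2)/1 = 38/1 = 38, a_1 = floor((40 + 40)/38) = 2.
  m_2 = 38*2 - 40 = 36, d_2 = (1638 - 36^2)/38 = 342/38 = 9, a_2 = floor((40 + 36)/9) = 8.
  m_3 = 9*8 - 36 = 36, d_3 = (1638 - 36^2)/9 = 342/9 = 38, a_3 = floor((40 + 36)/38) = 2.
  m_4 = 38*2 - 36 = 40, d_4 = (1638 - 40^2)/38 = 38/38 = 1, a_4 = floor((40 + 40)/1) = 80.
  m_5 = 1*80 - 40 = 40, d_5 = (1638 - 40^2)/1 = 38/1 = 38: (m_5, d_5) = (m_1, d_1) = (40, 38), so from here the quotients repeat a_1, ..., a_4; the period length is 4.
Hence the expansion of sqrt(1638) is a_0 = 40 followed by the repeating block 2, 8, 2, 80 (period 4).

[40; (2, 8, 2, 80)]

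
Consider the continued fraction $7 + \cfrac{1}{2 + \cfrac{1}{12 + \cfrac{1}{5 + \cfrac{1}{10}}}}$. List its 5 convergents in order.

Using the convergent recurrence p_i = a_i*p_{i-1} + p_{i-2}, q_i = a_i*q_{i-1} + q_{i-2} with p_{-2}=0, p_{-1}=1, q_{-2}=1, q_{-1}=0:
  i=0: a_0=7, p_0 = 7*1 + 0 = 7, q_0 = 7*0 + 1 = 1.
  i=1: a_1=2, p_1 = 2*7 + 1 = 15, q_1 = 2*1 + 0 = 2.
  i=2: a_2=12, p_2 = 12*15 + 7 = 187, q_2 = 12*2 + 1 = 25.
  i=3: a_3=5, p_3 = 5*187 + 15 = 950, q_3 = 5*25 + 2 = 127.
  i=4: a_4=10, p_4 = 10*950 + 187 = 9687, q_4 = 10*127 + 25 = 1295.

7/1, 15/2, 187/25, 950/127, 9687/1295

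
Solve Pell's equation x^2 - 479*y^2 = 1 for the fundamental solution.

First expand sqrt(479) as a continued fraction. With x_i = (sqrt(479) + m_i)/d_i and (m_0, d_0) = (0, 1): a_0 = floor(sqrt(479)) = 21, since 21^2 = 441 <= 479 < 484 = 22^2.
Iterate m_{i+1} = d_i*a_i - m_i, d_{i+1} = (479 - m_{i+1}^2)/d_i, a_{i+1} = floor((a_0 + m_{i+1})/d_{i+1}):
  m_1 = 1*21 - 0 = 21, d_1 = (479 - 21^2)/1 = 38/1 = 38, a_1 = floor((21 + 21)/38) = 1.
  m_2 = 38*1 - 21 = 17, d_2 = (479 - 17^2)/38 = 190/38 = 5, a_2 = floor((21 + 17)/5) = 7.
  m_3 = 5*7 - 17 = 18, d_3 = (479 - 18^2)/5 = 155/5 = 31, a_3 = floor((21 + 18)/31) = 1.
  m_4 = 31*1 - 18 = 13, d_4 = (479 - 13^2)/31 = 310/31 = 10, a_4 = floor((21 + 13)/10) = 3.
  m_5 = 10*3 - 13 = 17, d_5 = (479 - 17^2)/10 = 190/10 = 19, a_5 = floor((21 + 17)/19) = 2.
  m_6 = 19*2 - 17 = 21, d_6 = (479 - 21^2)/19 = 38/19 = 2, a_6 = floor((21 + 21)/2) = 21.
  m_7 = 2*21 - 21 = 21, d_7 = (479 - 21^2)/2 = 38/2 = 19, a_7 = floor((21 + 21)/19) = 2.
  m_8 = 19*2 - 21 = 17, d_8 = (479 - 17^2)/19 = 190/19 = 10, a_8 = floor((21 + 17)/10) = 3.
  m_9 = 10*3 - 17 = 13, d_9 = (479 - 13^2)/10 = 310/10 = 31, a_9 = floor((21 + 13)/31) = 1.
  m_10 = 31*1 - 13 = 18, d_10 = (479 - 18^2)/31 = 155/31 = 5, a_10 = floor((21 + 18)/5) = 7.
  m_11 = 5*7 - 18 = 17, d_11 = (479 - 17^2)/5 = 190/5 = 38, a_11 = floor((21 + 17)/38) = 1.
  m_12 = 38*1 - 17 = 21, d_12 = (479 - 21^2)/38 = 38/38 = 1, a_12 = floor((21 + 21)/1) = 42.
  m_13 = 1*42 - 21 = 21, d_13 = (479 - 21^2)/1 = 38/1 = 38: (m_13, d_13) = (m_1, d_1) = (21, 38), so from here the quotients repeat a_1, ..., a_12; the period length is 12.
So sqrt(479) = [21; (1, 7, 1, 3, 2, 21, 2, 3, 1, 7, 1, 42)] with period length k = 12.
k is even, so the fundamental solution of x^2 - 479y^2 = 1 is (p_{k-1}, q_{k-1}) = (p_11, q_11); compute convergents through index 11.
Convergents (p_i = a_i*p_{i-1} + p_{i-2}, q_i = a_i*q_{i-1} + q_{i-2} with p_{-2}=0, p_{-1}=1, q_{-2}=1, q_{-1}=0):
  i=0: a_0=21, p_0 = 21*1 + 0 = 21, q_0 = 21*0 + 1 = 1.
  i=1: a_1=1, p_1 = 1*21 + 1 = 22, q_1 = 1*1 + 0 = 1.
  i=2: a_2=7, p_2 = 7*22 + 21 = 175, q_2 = 7*1 + 1 = 8.
  i=3: a_3=1, p_3 = 1*175 + 22 = 197, q_3 = 1*8 + 1 = 9.
  i=4: a_4=3, p_4 = 3*197 + 175 = 766, q_4 = 3*9 + 8 = 35.
  i=5: a_5=2, p_5 = 2*766 + 197 = 1729, q_5 = 2*35 + 9 = 79.
  i=6: a_6=21, p_6 = 21*1729 + 766 = 37075, q_6 = 21*79 + 35 = 1694.
  i=7: a_7=2, p_7 = 2*37075 + 1729 = 75879, q_7 = 2*1694 + 79 = 3467.
  i=8: a_8=3, p_8 = 3*75879 + 37075 = 264712, q_8 = 3*3467 + 1694 = 12095.
  i=9: a_9=1, p_9 = 1*264712 + 75879 = 340591, q_9 = 1*12095 + 3467 = 15562.
  i=10: a_10=7, p_10 = 7*340591 + 264712 = 2648849, q_10 = 7*15562 + 12095 = 121029.
  i=11: a_11=1, p_11 = 1*2648849 + 340591 = 2989440, q_11 = 1*121029 + 15562 = 136591.
Check: 2989440^2 - 479*136591^2 = 8936751513600 - 8936751513599 = 1, so (x, y) = (2989440, 136591) solves the equation, and by the theorem it is the least positive solution.

(x, y) = (2989440, 136591)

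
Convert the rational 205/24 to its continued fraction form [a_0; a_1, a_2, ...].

Run the Euclidean algorithm on 205 and 24; the successive quotients are the partial quotients a_0, a_1, ... (each step inverts the fractional part left over by the previous one):
  205 = 8*24 + 13, so a_0 = 8.
  24 = 1*13 + 11, so a_1 = 1.
  13 = 1*11 + 2, so a_2 = 1.
  11 = 5*2 + 1, so a_3 = 5.
  2 = 2*1 + 0, so a_4 = 2.
The remainder reaches 0 after 5 divisions, so the expansion has 5 partial quotients, read off in order.

[8; 1, 1, 5, 2]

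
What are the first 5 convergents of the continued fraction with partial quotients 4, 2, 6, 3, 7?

Using the convergent recurrence p_i = a_i*p_{i-1} + p_{i-2}, q_i = a_i*q_{i-1} + q_{i-2} with p_{-2}=0, p_{-1}=1, q_{-2}=1, q_{-1}=0:
  i=0: a_0=4, p_0 = 4*1 + 0 = 4, q_0 = 4*0 + 1 = 1.
  i=1: a_1=2, p_1 = 2*4 + 1 = 9, q_1 = 2*1 + 0 = 2.
  i=2: a_2=6, p_2 = 6*9 + 4 = 58, q_2 = 6*2 + 1 = 13.
  i=3: a_3=3, p_3 = 3*58 + 9 = 183, q_3 = 3*13 + 2 = 41.
  i=4: a_4=7, p_4 = 7*183 + 58 = 1339, q_4 = 7*41 + 13 = 300.

4/1, 9/2, 58/13, 183/41, 1339/300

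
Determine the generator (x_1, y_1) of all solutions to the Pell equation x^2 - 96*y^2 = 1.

(x, y) = (49, 5)

First expand sqrt(96) as a continued fraction. With x_i = (sqrt(96) + m_i)/d_i and (m_0, d_0) = (0, 1): a_0 = floor(sqrt(96)) = 9, since 9^2 = 81 <= 96 < 100 = 10^2.
Iterate m_{i+1} = d_i*a_i - m_i, d_{i+1} = (96 - m_{i+1}^2)/d_i, a_{i+1} = floor((a_0 + m_{i+1})/d_{i+1}):
  m_1 = 1*9 - 0 = 9, d_1 = (96 - 9^2)/1 = 15/1 = 15, a_1 = floor((9 + 9)/15) = 1.
  m_2 = 15*1 - 9 = 6, d_2 = (96 - 6^2)/15 = 60/15 = 4, a_2 = floor((9 + 6)/4) = 3.
  m_3 = 4*3 - 6 = 6, d_3 = (96 - 6^2)/4 = 60/4 = 15, a_3 = floor((9 + 6)/15) = 1.
  m_4 = 15*1 - 6 = 9, d_4 = (96 - 9^2)/15 = 15/15 = 1, a_4 = floor((9 + 9)/1) = 18.
  m_5 = 1*18 - 9 = 9, d_5 = (96 - 9^2)/1 = 15/1 = 15: (m_5, d_5) = (m_1, d_1) = (9, 15), so from here the quotients repeat a_1, ..., a_4; the period length is 4.
So sqrt(96) = [9; (1, 3, 1, 18)] with period length k = 4.
k is even, so the fundamental solution of x^2 - 96y^2 = 1 is (p_{k-1}, q_{k-1}) = (p_3, q_3); compute convergents through index 3.
Convergents (p_i = a_i*p_{i-1} + p_{i-2}, q_i = a_i*q_{i-1} + q_{i-2} with p_{-2}=0, p_{-1}=1, q_{-2}=1, q_{-1}=0):
  i=0: a_0=9, p_0 = 9*1 + 0 = 9, q_0 = 9*0 + 1 = 1.
  i=1: a_1=1, p_1 = 1*9 + 1 = 10, q_1 = 1*1 + 0 = 1.
  i=2: a_2=3, p_2 = 3*10 + 9 = 39, q_2 = 3*1 + 1 = 4.
  i=3: a_3=1, p_3 = 1*39 + 10 = 49, q_3 = 1*4 + 1 = 5.
Check: 49^2 - 96*5^2 = 2401 - 2400 = 1, so (x, y) = (49, 5) solves the equation, and by the theorem it is the least positive solution.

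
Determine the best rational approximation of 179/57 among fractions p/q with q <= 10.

22/7

Expand x = 179/57 as a continued fraction with the Euclidean algorithm:
  179 = 3*57 + 8, so a_0 = 3.
  57 = 7*8 + 1, so a_1 = 7.
  8 = 8*1 + 0, so a_2 = 8.
so x = [3; 7, 8].
Convergents (p_i = a_i*p_{i-1} + p_{i-2}, q_i = a_i*q_{i-1} + q_{i-2} with p_{-2}=0, p_{-1}=1, q_{-2}=1, q_{-1}=0), until the denominator exceeds 10:
  i=0: a_0=3, p_0 = 3*1 + 0 = 3, q_0 = 3*0 + 1 = 1.
  i=1: a_1=7, p_1 = 7*3 + 1 = 22, q_1 = 7*1 + 0 = 7.
  i=2: a_2=8, p_2 = 8*22 + 3 = 179, q_2 = 8*7 + 1 = 57.
q_2 = 57 > 10, so the last convergent with denominator <= 10 is p_1/q_1 = 22/7.
The closest fraction with denominator <= 10 is either p_1/q_1 or the intermediate fraction (k*p_1 + p_0)/(k*q_1 + q_0) with the largest k >= 1 whose denominator stays <= 10; these approach x as k grows, and every other convergent or intermediate fraction in range is farther away.
Largest k: floor((10 - q_0)/q_1) = floor((10 - 1)/7) = 1.
That gives (1*22 + 3)/(1*7 + 1) = 25/8.
Compare the errors: |x - 22/7| = |179*7 - 22*57|/(57*7) = 1/399, and |x - 25/8| = |179*8 - 25*57|/(57*8) = 7/456.
Cross-multiplying, 1*456 = 456 < 2793 = 7*399, so 1/399 is smaller: the convergent 22/7 is closer to x than 25/8.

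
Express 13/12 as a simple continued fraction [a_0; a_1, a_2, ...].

Run the Euclidean algorithm on 13 and 12; the successive quotients are the partial quotients a_0, a_1, ... (each step inverts the fractional part left over by the previous one):
  13 = 1*12 + 1, so a_0 = 1.
  12 = 12*1 + 0, so a_1 = 12.
The remainder reaches 0 after 2 divisions, so the expansion has 2 partial quotients, read off in order.

[1; 12]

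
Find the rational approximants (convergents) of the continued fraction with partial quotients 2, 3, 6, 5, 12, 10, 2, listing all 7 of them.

2/1, 7/3, 44/19, 227/98, 2768/1195, 27907/12048, 58582/25291

Using the convergent recurrence p_i = a_i*p_{i-1} + p_{i-2}, q_i = a_i*q_{i-1} + q_{i-2} with p_{-2}=0, p_{-1}=1, q_{-2}=1, q_{-1}=0:
  i=0: a_0=2, p_0 = 2*1 + 0 = 2, q_0 = 2*0 + 1 = 1.
  i=1: a_1=3, p_1 = 3*2 + 1 = 7, q_1 = 3*1 + 0 = 3.
  i=2: a_2=6, p_2 = 6*7 + 2 = 44, q_2 = 6*3 + 1 = 19.
  i=3: a_3=5, p_3 = 5*44 + 7 = 227, q_3 = 5*19 + 3 = 98.
  i=4: a_4=12, p_4 = 12*227 + 44 = 2768, q_4 = 12*98 + 19 = 1195.
  i=5: a_5=10, p_5 = 10*2768 + 227 = 27907, q_5 = 10*1195 + 98 = 12048.
  i=6: a_6=2, p_6 = 2*27907 + 2768 = 58582, q_6 = 2*12048 + 1195 = 25291.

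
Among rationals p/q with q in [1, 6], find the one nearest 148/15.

Expand x = 148/15 as a continued fraction with the Euclidean algorithm:
  148 = 9*15 + 13, so a_0 = 9.
  15 = 1*13 + 2, so a_1 = 1.
  13 = 6*2 + 1, so a_2 = 6.
  2 = 2*1 + 0, so a_3 = 2.
so x = [9; 1, 6, 2].
Convergents (p_i = a_i*p_{i-1} + p_{i-2}, q_i = a_i*q_{i-1} + q_{i-2} with p_{-2}=0, p_{-1}=1, q_{-2}=1, q_{-1}=0), until the denominator exceeds 6:
  i=0: a_0=9, p_0 = 9*1 + 0 = 9, q_0 = 9*0 + 1 = 1.
  i=1: a_1=1, p_1 = 1*9 + 1 = 10, q_1 = 1*1 + 0 = 1.
  i=2: a_2=6, p_2 = 6*10 + 9 = 69, q_2 = 6*1 + 1 = 7.
q_2 = 7 > 6, so the last convergent with denominator <= 6 is p_1/q_1 = 10/1.
The closest fraction with denominator <= 6 is either p_1/q_1 or the intermediate fraction (k*p_1 + p_0)/(k*q_1 + q_0) with the largest k >= 1 whose denominator stays <= 6; these approach x as k grows, and every other convergent or intermediate fraction in range is farther away.
Largest k: floor((6 - q_0)/q_1) = floor((6 - 1)/1) = 5.
That gives (5*10 + 9)/(5*1 + 1) = 59/6.
Compare the errors: |x - 10/1| = |148*1 - 10*15|/(15*1) = 2/15, and |x - 59/6| = |148*6 - 59*15|/(15*6) = 3/90.
Cross-multiplying, 3*15 = 45 < 180 = 2*90, so 3/90 is smaller: the intermediate fraction 59/6 is closer to x than 10/1.

59/6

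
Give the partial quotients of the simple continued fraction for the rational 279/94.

Run the Euclidean algorithm on 279 and 94; the successive quotients are the partial quotients a_0, a_1, ... (each step inverts the fractional part left over by the previous one):
  279 = 2*94 + 91, so a_0 = 2.
  94 = 1*91 + 3, so a_1 = 1.
  91 = 30*3 + 1, so a_2 = 30.
  3 = 3*1 + 0, so a_3 = 3.
The remainder reaches 0 after 4 divisions, so the expansion has 4 partial quotients, read off in order.

[2; 1, 30, 3]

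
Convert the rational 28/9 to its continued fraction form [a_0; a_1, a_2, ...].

[3; 9]

Run the Euclidean algorithm on 28 and 9; the successive quotients are the partial quotients a_0, a_1, ... (each step inverts the fractional part left over by the previous one):
  28 = 3*9 + 1, so a_0 = 3.
  9 = 9*1 + 0, so a_1 = 9.
The remainder reaches 0 after 2 divisions, so the expansion has 2 partial quotients, read off in order.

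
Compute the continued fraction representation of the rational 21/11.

Run the Euclidean algorithm on 21 and 11; the successive quotients are the partial quotients a_0, a_1, ... (each step inverts the fractional part left over by the previous one):
  21 = 1*11 + 10, so a_0 = 1.
  11 = 1*10 + 1, so a_1 = 1.
  10 = 10*1 + 0, so a_2 = 10.
The remainder reaches 0 after 3 divisions, so the expansion has 3 partial quotients, read off in order.

[1; 1, 10]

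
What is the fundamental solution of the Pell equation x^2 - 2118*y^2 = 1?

(x, y) = (2117, 46)

First expand sqrt(2118) as a continued fraction. With x_i = (sqrt(2118) + m_i)/d_i and (m_0, d_0) = (0, 1): a_0 = floor(sqrt(2118)) = 46, since 46^2 = 2116 <= 2118 < 2209 = 47^2.
Iterate m_{i+1} = d_i*a_i - m_i, d_{i+1} = (2118 - m_{i+1}^2)/d_i, a_{i+1} = floor((a_0 + m_{i+1})/d_{i+1}):
  m_1 = 1*46 - 0 = 46, d_1 = (2118 - 46^2)/1 = 2/1 = 2, a_1 = floor((46 + 46)/2) = 46.
  m_2 = 2*46 - 46 = 46, d_2 = (2118 - 46^2)/2 = 2/2 = 1, a_2 = floor((46 + 46)/1) = 92.
  m_3 = 1*92 - 46 = 46, d_3 = (2118 - 46^2)/1 = 2/1 = 2: (m_3, d_3) = (m_1, d_1) = (46, 2), so from here the quotients repeat a_1, a_2; the period length is 2.
So sqrt(2118) = [46; (46, 92)] with period length k = 2.
k is even, so the fundamental solution of x^2 - 2118y^2 = 1 is (p_{k-1}, q_{k-1}) = (p_1, q_1); compute convergents through index 1.
Convergents (p_i = a_i*p_{i-1} + p_{i-2}, q_i = a_i*q_{i-1} + q_{i-2} with p_{-2}=0, p_{-1}=1, q_{-2}=1, q_{-1}=0):
  i=0: a_0=46, p_0 = 46*1 + 0 = 46, q_0 = 46*0 + 1 = 1.
  i=1: a_1=46, p_1 = 46*46 + 1 = 2117, q_1 = 46*1 + 0 = 46.
Check: 2117^2 - 2118*46^2 = 4481689 - 4481688 = 1, so (x, y) = (2117, 46) solves the equation, and by the theorem it is the least positive solution.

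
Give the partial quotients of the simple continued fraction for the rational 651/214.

Run the Euclidean algorithm on 651 and 214; the successive quotients are the partial quotients a_0, a_1, ... (each step inverts the fractional part left over by the previous one):
  651 = 3*214 + 9, so a_0 = 3.
  214 = 23*9 + 7, so a_1 = 23.
  9 = 1*7 + 2, so a_2 = 1.
  7 = 3*2 + 1, so a_3 = 3.
  2 = 2*1 + 0, so a_4 = 2.
The remainder reaches 0 after 5 divisions, so the expansion has 5 partial quotients, read off in order.

[3; 23, 1, 3, 2]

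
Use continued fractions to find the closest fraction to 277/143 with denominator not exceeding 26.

Expand x = 277/143 as a continued fraction with the Euclidean algorithm:
  277 = 1*143 + 134, so a_0 = 1.
  143 = 1*134 + 9, so a_1 = 1.
  134 = 14*9 + 8, so a_2 = 14.
  9 = 1*8 + 1, so a_3 = 1.
  8 = 8*1 + 0, so a_4 = 8.
so x = [1; 1, 14, 1, 8].
Convergents (p_i = a_i*p_{i-1} + p_{i-2}, q_i = a_i*q_{i-1} + q_{i-2} with p_{-2}=0, p_{-1}=1, q_{-2}=1, q_{-1}=0), until the denominator exceeds 26:
  i=0: a_0=1, p_0 = 1*1 + 0 = 1, q_0 = 1*0 + 1 = 1.
  i=1: a_1=1, p_1 = 1*1 + 1 = 2, q_1 = 1*1 + 0 = 1.
  i=2: a_2=14, p_2 = 14*2 + 1 = 29, q_2 = 14*1 + 1 = 15.
  i=3: a_3=1, p_3 = 1*29 + 2 = 31, q_3 = 1*15 + 1 = 16.
  i=4: a_4=8, p_4 = 8*31 + 29 = 277, q_4 = 8*16 + 15 = 143.
q_4 = 143 > 26, so the last convergent with denominator <= 26 is p_3/q_3 = 31/16.
The closest fraction with denominator <= 26 is either p_3/q_3 or the intermediate fraction (k*p_3 + p_2)/(k*q_3 + q_2) with the largest k >= 1 whose denominator stays <= 26; these approach x as k grows, and every other convergent or intermediate fraction in range is farther away.
Largest k: floor((26 - q_2)/q_3) = floor((26 - 15)/16) = 0.
Since k = 0, no intermediate fraction beyond p_3/q_3 has denominator <= 26, so the convergent 31/16 is the closest (its error is |277*16 - 31*143|/(143*16) = 1/2288).

31/16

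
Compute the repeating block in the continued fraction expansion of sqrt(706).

[26; (1, 1, 3, 26, 3, 1, 1, 52)]

Write x_i = (sqrt(706) + m_i)/d_i with (m_0, d_0) = (0, 1). a_0 = floor(sqrt(706)) = 26, since 26^2 = 676 <= 706 < 729 = 27^2.
Iterate m_{i+1} = d_i*a_i - m_i, d_{i+1} = (706 - m_{i+1}^2)/d_i, a_{i+1} = floor((a_0 + m_{i+1})/d_{i+1}):
  m_1 = 1*26 - 0 = 26, d_1 = (706 - 26^2)/1 = 30/1 = 30, a_1 = floor((26 + 26)/30) = 1.
  m_2 = 30*1 - 26 = 4, d_2 = (706 - 4^2)/30 = 690/30 = 23, a_2 = floor((26 + 4)/23) = 1.
  m_3 = 23*1 - 4 = 19, d_3 = (706 - 19^2)/23 = 345/23 = 15, a_3 = floor((26 + 19)/15) = 3.
  m_4 = 15*3 - 19 = 26, d_4 = (706 - 26^2)/15 = 30/15 = 2, a_4 = floor((26 + 26)/2) = 26.
  m_5 = 2*26 - 26 = 26, d_5 = (706 - 26^2)/2 = 30/2 = 15, a_5 = floor((26 + 26)/15) = 3.
  m_6 = 15*3 - 26 = 19, d_6 = (706 - 19^2)/15 = 345/15 = 23, a_6 = floor((26 + 19)/23) = 1.
  m_7 = 23*1 - 19 = 4, d_7 = (706 - 4^2)/23 = 690/23 = 30, a_7 = floor((26 + 4)/30) = 1.
  m_8 = 30*1 - 4 = 26, d_8 = (706 - 26^2)/30 = 30/30 = 1, a_8 = floor((26 + 26)/1) = 52.
  m_9 = 1*52 - 26 = 26, d_9 = (706 - 26^2)/1 = 30/1 = 30: (m_9, d_9) = (m_1, d_1) = (26, 30), so from here the quotients repeat a_1, ..., a_8; the period length is 8.
Hence the expansion of sqrt(706) is a_0 = 26 followed by the repeating block 1, 1, 3, 26, 3, 1, 1, 52 (period 8).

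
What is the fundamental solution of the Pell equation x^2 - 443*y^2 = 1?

(x, y) = (442, 21)

First expand sqrt(443) as a continued fraction. With x_i = (sqrt(443) + m_i)/d_i and (m_0, d_0) = (0, 1): a_0 = floor(sqrt(443)) = 21, since 21^2 = 441 <= 443 < 484 = 22^2.
Iterate m_{i+1} = d_i*a_i - m_i, d_{i+1} = (443 - m_{i+1}^2)/d_i, a_{i+1} = floor((a_0 + m_{i+1})/d_{i+1}):
  m_1 = 1*21 - 0 = 21, d_1 = (443 - 21^2)/1 = 2/1 = 2, a_1 = floor((21 + 21)/2) = 21.
  m_2 = 2*21 - 21 = 21, d_2 = (443 - 21^2)/2 = 2/2 = 1, a_2 = floor((21 + 21)/1) = 42.
  m_3 = 1*42 - 21 = 21, d_3 = (443 - 21^2)/1 = 2/1 = 2: (m_3, d_3) = (m_1, d_1) = (21, 2), so from here the quotients repeat a_1, a_2; the period length is 2.
So sqrt(443) = [21; (21, 42)] with period length k = 2.
k is even, so the fundamental solution of x^2 - 443y^2 = 1 is (p_{k-1}, q_{k-1}) = (p_1, q_1); compute convergents through index 1.
Convergents (p_i = a_i*p_{i-1} + p_{i-2}, q_i = a_i*q_{i-1} + q_{i-2} with p_{-2}=0, p_{-1}=1, q_{-2}=1, q_{-1}=0):
  i=0: a_0=21, p_0 = 21*1 + 0 = 21, q_0 = 21*0 + 1 = 1.
  i=1: a_1=21, p_1 = 21*21 + 1 = 442, q_1 = 21*1 + 0 = 21.
Check: 442^2 - 443*21^2 = 195364 - 195363 = 1, so (x, y) = (442, 21) solves the equation, and by the theorem it is the least positive solution.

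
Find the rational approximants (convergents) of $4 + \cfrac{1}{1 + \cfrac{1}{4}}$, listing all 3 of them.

Using the convergent recurrence p_i = a_i*p_{i-1} + p_{i-2}, q_i = a_i*q_{i-1} + q_{i-2} with p_{-2}=0, p_{-1}=1, q_{-2}=1, q_{-1}=0:
  i=0: a_0=4, p_0 = 4*1 + 0 = 4, q_0 = 4*0 + 1 = 1.
  i=1: a_1=1, p_1 = 1*4 + 1 = 5, q_1 = 1*1 + 0 = 1.
  i=2: a_2=4, p_2 = 4*5 + 4 = 24, q_2 = 4*1 + 1 = 5.

4/1, 5/1, 24/5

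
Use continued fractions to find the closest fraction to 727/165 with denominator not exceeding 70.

141/32

Expand x = 727/165 as a continued fraction with the Euclidean algorithm:
  727 = 4*165 + 67, so a_0 = 4.
  165 = 2*67 + 31, so a_1 = 2.
  67 = 2*31 + 5, so a_2 = 2.
  31 = 6*5 + 1, so a_3 = 6.
  5 = 5*1 + 0, so a_4 = 5.
so x = [4; 2, 2, 6, 5].
Convergents (p_i = a_i*p_{i-1} + p_{i-2}, q_i = a_i*q_{i-1} + q_{i-2} with p_{-2}=0, p_{-1}=1, q_{-2}=1, q_{-1}=0), until the denominator exceeds 70:
  i=0: a_0=4, p_0 = 4*1 + 0 = 4, q_0 = 4*0 + 1 = 1.
  i=1: a_1=2, p_1 = 2*4 + 1 = 9, q_1 = 2*1 + 0 = 2.
  i=2: a_2=2, p_2 = 2*9 + 4 = 22, q_2 = 2*2 + 1 = 5.
  i=3: a_3=6, p_3 = 6*22 + 9 = 141, q_3 = 6*5 + 2 = 32.
  i=4: a_4=5, p_4 = 5*141 + 22 = 727, q_4 = 5*32 + 5 = 165.
q_4 = 165 > 70, so the last convergent with denominator <= 70 is p_3/q_3 = 141/32.
The closest fraction with denominator <= 70 is either p_3/q_3 or the intermediate fraction (k*p_3 + p_2)/(k*q_3 + q_2) with the largest k >= 1 whose denominator stays <= 70; these approach x as k grows, and every other convergent or intermediate fraction in range is farther away.
Largest k: floor((70 - q_2)/q_3) = floor((70 - 5)/32) = 2.
That gives (2*141 + 22)/(2*32 + 5) = 304/69.
Compare the errors: |x - 141/32| = |727*32 - 141*165|/(165*32) = 1/5280, and |x - 304/69| = |727*69 - 304*165|/(165*69) = 3/11385.
Cross-multiplying, 1*11385 = 11385 < 15840 = 3*5280, so 1/5280 is smaller: the convergent 141/32 is closer to x than 304/69.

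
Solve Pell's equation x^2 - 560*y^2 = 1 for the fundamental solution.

First expand sqrt(560) as a continued fraction. With x_i = (sqrt(560) + m_i)/d_i and (m_0, d_0) = (0, 1): a_0 = floor(sqrt(560)) = 23, since 23^2 = 529 <= 560 < 576 = 24^2.
Iterate m_{i+1} = d_i*a_i - m_i, d_{i+1} = (560 - m_{i+1}^2)/d_i, a_{i+1} = floor((a_0 + m_{i+1})/d_{i+1}):
  m_1 = 1*23 - 0 = 23, d_1 = (560 - 23^2)/1 = 31/1 = 31, a_1 = floor((23 + 23)/31) = 1.
  m_2 = 31*1 - 23 = 8, d_2 = (560 - 8^2)/31 = 496/31 = 16, a_2 = floor((23 + 8)/16) = 1.
  m_3 = 16*1 - 8 = 8, d_3 = (560 - 8^2)/16 = 496/16 = 31, a_3 = floor((23 + 8)/31) = 1.
  m_4 = 31*1 - 8 = 23, d_4 = (560 - 23^2)/31 = 31/31 = 1, a_4 = floor((23 + 23)/1) = 46.
  m_5 = 1*46 - 23 = 23, d_5 = (560 - 23^2)/1 = 31/1 = 31: (m_5, d_5) = (m_1, d_1) = (23, 31), so from here the quotients repeat a_1, ..., a_4; the period length is 4.
So sqrt(560) = [23; (1, 1, 1, 46)] with period length k = 4.
k is even, so the fundamental solution of x^2 - 560y^2 = 1 is (p_{k-1}, q_{k-1}) = (p_3, q_3); compute convergents through index 3.
Convergents (p_i = a_i*p_{i-1} + p_{i-2}, q_i = a_i*q_{i-1} + q_{i-2} with p_{-2}=0, p_{-1}=1, q_{-2}=1, q_{-1}=0):
  i=0: a_0=23, p_0 = 23*1 + 0 = 23, q_0 = 23*0 + 1 = 1.
  i=1: a_1=1, p_1 = 1*23 + 1 = 24, q_1 = 1*1 + 0 = 1.
  i=2: a_2=1, p_2 = 1*24 + 23 = 47, q_2 = 1*1 + 1 = 2.
  i=3: a_3=1, p_3 = 1*47 + 24 = 71, q_3 = 1*2 + 1 = 3.
Check: 71^2 - 560*3^2 = 5041 - 5040 = 1, so (x, y) = (71, 3) solves the equation, and by the theorem it is the least positive solution.

(x, y) = (71, 3)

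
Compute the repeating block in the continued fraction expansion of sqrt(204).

[14; (3, 1, 1, 6, 1, 1, 3, 28)]

Write x_i = (sqrt(204) + m_i)/d_i with (m_0, d_0) = (0, 1). a_0 = floor(sqrt(204)) = 14, since 14^2 = 196 <= 204 < 225 = 15^2.
Iterate m_{i+1} = d_i*a_i - m_i, d_{i+1} = (204 - m_{i+1}^2)/d_i, a_{i+1} = floor((a_0 + m_{i+1})/d_{i+1}):
  m_1 = 1*14 - 0 = 14, d_1 = (204 - 14^2)/1 = 8/1 = 8, a_1 = floor((14 + 14)/8) = 3.
  m_2 = 8*3 - 14 = 10, d_2 = (204 - 10^2)/8 = 104/8 = 13, a_2 = floor((14 + 10)/13) = 1.
  m_3 = 13*1 - 10 = 3, d_3 = (204 - 3^2)/13 = 195/13 = 15, a_3 = floor((14 + 3)/15) = 1.
  m_4 = 15*1 - 3 = 12, d_4 = (204 - 12^2)/15 = 60/15 = 4, a_4 = floor((14 + 12)/4) = 6.
  m_5 = 4*6 - 12 = 12, d_5 = (204 - 12^2)/4 = 60/4 = 15, a_5 = floor((14 + 12)/15) = 1.
  m_6 = 15*1 - 12 = 3, d_6 = (204 - 3^2)/15 = 195/15 = 13, a_6 = floor((14 + 3)/13) = 1.
  m_7 = 13*1 - 3 = 10, d_7 = (204 - 10^2)/13 = 104/13 = 8, a_7 = floor((14 + 10)/8) = 3.
  m_8 = 8*3 - 10 = 14, d_8 = (204 - 14^2)/8 = 8/8 = 1, a_8 = floor((14 + 14)/1) = 28.
  m_9 = 1*28 - 14 = 14, d_9 = (204 - 14^2)/1 = 8/1 = 8: (m_9, d_9) = (m_1, d_1) = (14, 8), so from here the quotients repeat a_1, ..., a_8; the period length is 8.
Hence the expansion of sqrt(204) is a_0 = 14 followed by the repeating block 3, 1, 1, 6, 1, 1, 3, 28 (period 8).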